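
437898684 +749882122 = 1187780806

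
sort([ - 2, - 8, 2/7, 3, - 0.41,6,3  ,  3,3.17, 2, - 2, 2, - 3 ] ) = [ - 8, - 3, - 2,  -  2, -0.41,2/7,2,2, 3,3, 3,3.17, 6]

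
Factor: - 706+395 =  - 311^1 = -311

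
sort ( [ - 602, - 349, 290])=[ - 602, - 349,  290]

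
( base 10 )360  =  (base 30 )C0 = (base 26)DM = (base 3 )111100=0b101101000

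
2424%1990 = 434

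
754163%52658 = 16951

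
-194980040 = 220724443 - 415704483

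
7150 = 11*650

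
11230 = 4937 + 6293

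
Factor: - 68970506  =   - 2^1*11^1*3135023^1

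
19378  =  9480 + 9898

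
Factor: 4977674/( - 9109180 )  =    -  2^( - 1 ) * 5^( - 1)*13^1*613^( - 1 ) * 743^( - 1)*191449^1 =- 2488837/4554590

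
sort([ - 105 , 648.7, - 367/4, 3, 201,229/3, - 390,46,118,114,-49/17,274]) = [- 390, - 105,  -  367/4, - 49/17,  3,46, 229/3, 114,118,201 , 274,648.7 ] 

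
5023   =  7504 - 2481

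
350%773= 350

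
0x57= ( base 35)2h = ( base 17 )52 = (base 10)87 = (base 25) 3C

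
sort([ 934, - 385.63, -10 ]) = [-385.63, - 10, 934]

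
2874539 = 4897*587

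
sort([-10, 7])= [- 10, 7] 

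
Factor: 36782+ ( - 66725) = -3^3 * 1109^1 = - 29943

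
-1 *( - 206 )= 206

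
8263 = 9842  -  1579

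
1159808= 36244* 32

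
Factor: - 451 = -11^1*41^1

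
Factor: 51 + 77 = 2^7 = 128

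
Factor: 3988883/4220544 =2^ (  -  7)*3^( - 1)*29^(-1)*139^1*379^( - 1 ) * 28697^1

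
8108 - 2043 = 6065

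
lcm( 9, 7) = 63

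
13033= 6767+6266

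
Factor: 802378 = 2^1 * 23^1*17443^1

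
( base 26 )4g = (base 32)3O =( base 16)78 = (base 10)120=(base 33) 3l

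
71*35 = 2485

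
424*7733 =3278792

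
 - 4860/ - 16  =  303 + 3/4 =303.75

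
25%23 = 2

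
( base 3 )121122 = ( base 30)et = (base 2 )111000001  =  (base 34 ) d7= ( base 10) 449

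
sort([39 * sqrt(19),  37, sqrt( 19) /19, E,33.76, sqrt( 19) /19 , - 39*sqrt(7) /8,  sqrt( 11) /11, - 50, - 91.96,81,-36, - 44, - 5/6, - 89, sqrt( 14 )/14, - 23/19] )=[-91.96, - 89, - 50, - 44, -36 ,-39*sqrt( 7 )/8, - 23/19,-5/6,  sqrt( 19)/19,sqrt(19)/19,sqrt( 14 )/14, sqrt( 11 ) /11, E,33.76,37,81,39*sqrt( 19 ) ] 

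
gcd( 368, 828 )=92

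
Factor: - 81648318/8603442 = -13608053/1433907 = - 3^( - 2 )*107^ (-1)*997^1*1489^( - 1)  *13649^1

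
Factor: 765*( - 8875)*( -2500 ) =16973437500  =  2^2 * 3^2*5^8*17^1*71^1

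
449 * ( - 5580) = - 2505420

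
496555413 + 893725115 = 1390280528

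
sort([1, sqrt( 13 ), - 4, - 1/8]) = [-4, - 1/8,1,sqrt(13)]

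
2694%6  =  0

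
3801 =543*7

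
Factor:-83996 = -2^2 * 11^1*23^1*83^1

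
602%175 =77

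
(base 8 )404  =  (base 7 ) 521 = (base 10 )260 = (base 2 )100000100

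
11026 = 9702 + 1324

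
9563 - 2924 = 6639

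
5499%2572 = 355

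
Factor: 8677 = 8677^1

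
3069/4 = 3069/4  =  767.25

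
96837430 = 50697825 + 46139605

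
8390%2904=2582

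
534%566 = 534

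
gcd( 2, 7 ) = 1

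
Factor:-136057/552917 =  - 136057^1*552917^( - 1 ) 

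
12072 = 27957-15885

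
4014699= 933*4303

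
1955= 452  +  1503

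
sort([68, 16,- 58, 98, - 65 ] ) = [ -65 , - 58,16,68, 98]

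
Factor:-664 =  - 2^3 * 83^1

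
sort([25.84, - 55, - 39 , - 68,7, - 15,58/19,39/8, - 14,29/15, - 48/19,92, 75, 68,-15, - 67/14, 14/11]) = [ - 68, - 55, - 39, - 15, - 15,-14,  -  67/14, - 48/19,14/11,29/15,58/19,39/8,7,25.84 , 68,75, 92]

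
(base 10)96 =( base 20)4G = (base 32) 30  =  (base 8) 140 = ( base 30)36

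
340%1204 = 340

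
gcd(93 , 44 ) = 1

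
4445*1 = 4445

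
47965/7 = 6852+1/7 = 6852.14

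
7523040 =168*44780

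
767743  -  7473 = 760270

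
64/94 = 32/47 = 0.68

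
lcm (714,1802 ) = 37842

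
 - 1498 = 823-2321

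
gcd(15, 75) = 15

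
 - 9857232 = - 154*64008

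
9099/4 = 2274+ 3/4 = 2274.75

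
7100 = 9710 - 2610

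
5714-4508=1206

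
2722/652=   4 + 57/326=4.17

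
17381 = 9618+7763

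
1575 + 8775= 10350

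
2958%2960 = 2958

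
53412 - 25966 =27446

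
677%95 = 12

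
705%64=1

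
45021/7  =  6431 + 4/7 =6431.57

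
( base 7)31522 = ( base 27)aj4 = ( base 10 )7807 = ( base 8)17177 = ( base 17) 1a04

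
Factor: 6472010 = 2^1*5^1*647201^1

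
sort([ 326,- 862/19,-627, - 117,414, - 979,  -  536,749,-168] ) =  [ - 979, - 627, - 536,  -  168,- 117, - 862/19,326,414, 749 ] 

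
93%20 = 13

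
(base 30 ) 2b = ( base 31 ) 29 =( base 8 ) 107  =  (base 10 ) 71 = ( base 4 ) 1013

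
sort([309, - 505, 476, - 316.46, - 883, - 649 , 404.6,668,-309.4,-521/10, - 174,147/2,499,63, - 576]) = [ - 883, - 649, - 576, - 505, - 316.46 , - 309.4, - 174, - 521/10,63,147/2, 309,  404.6,476,499, 668] 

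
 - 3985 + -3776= - 7761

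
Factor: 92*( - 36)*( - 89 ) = 2^4 * 3^2 * 23^1 *89^1 = 294768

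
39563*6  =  237378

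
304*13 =3952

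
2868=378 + 2490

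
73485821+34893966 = 108379787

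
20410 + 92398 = 112808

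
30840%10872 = 9096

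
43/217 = 43/217 = 0.20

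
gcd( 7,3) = 1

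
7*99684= 697788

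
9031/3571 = 2 + 1889/3571 = 2.53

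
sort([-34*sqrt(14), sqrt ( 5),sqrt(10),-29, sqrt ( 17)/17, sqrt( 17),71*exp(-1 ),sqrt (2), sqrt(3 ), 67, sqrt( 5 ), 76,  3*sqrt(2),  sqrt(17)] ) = [ - 34*sqrt( 14 ),-29,sqrt(17)/17, sqrt (2 ),sqrt(3), sqrt (5),sqrt( 5) , sqrt(10 ), sqrt(17),sqrt(17),3*sqrt(2 ), 71 * exp(-1),67, 76] 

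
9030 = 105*86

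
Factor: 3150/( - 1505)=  - 2^1 * 3^2 * 5^1 * 43^( - 1) = -90/43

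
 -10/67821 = - 1  +  67811/67821= -0.00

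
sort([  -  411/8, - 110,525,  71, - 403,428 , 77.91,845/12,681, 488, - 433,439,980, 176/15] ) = [ - 433,-403, - 110, - 411/8,  176/15, 845/12,71, 77.91 , 428,439,488, 525,681,980 ] 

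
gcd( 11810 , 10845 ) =5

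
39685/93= 426 + 67/93 = 426.72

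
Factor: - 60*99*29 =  - 172260 = - 2^2*3^3*5^1* 11^1  *29^1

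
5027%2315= 397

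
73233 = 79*927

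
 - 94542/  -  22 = 47271/11 = 4297.36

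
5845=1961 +3884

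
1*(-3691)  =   - 3691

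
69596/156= 446+5/39 = 446.13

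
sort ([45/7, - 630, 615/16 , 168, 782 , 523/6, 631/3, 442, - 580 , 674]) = [ - 630, - 580 , 45/7,615/16, 523/6,168, 631/3, 442 , 674, 782] 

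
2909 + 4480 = 7389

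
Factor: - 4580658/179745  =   - 2^1*3^2*5^ ( - 1)*23^( - 1) * 521^( - 1)*84827^1  =  - 1526886/59915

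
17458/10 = 8729/5 = 1745.80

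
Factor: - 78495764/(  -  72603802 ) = 39247882/36301901 = 2^1*19^1* 1032839^1*36301901^( - 1)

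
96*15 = 1440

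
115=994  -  879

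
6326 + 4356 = 10682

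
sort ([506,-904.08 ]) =[ - 904.08, 506]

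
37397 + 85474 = 122871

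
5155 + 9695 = 14850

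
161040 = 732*220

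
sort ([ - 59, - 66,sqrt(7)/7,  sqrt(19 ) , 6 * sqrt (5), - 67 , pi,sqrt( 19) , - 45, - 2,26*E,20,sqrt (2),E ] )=[ - 67, - 66, - 59, - 45, - 2,  sqrt(7 )/7,  sqrt(2),E,pi,sqrt(19), sqrt(19 ),6 * sqrt(5 ), 20,26*E]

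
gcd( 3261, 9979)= 1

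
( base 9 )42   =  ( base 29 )19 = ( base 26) 1c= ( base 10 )38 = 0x26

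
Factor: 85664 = 2^5*2677^1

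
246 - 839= - 593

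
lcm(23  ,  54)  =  1242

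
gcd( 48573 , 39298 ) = 7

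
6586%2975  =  636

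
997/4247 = 997/4247 = 0.23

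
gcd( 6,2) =2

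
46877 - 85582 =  - 38705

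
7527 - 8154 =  - 627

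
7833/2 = 7833/2 = 3916.50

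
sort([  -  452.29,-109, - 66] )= [  -  452.29, - 109, - 66]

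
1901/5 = 1901/5 = 380.20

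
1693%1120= 573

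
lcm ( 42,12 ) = 84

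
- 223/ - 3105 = 223/3105 = 0.07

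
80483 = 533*151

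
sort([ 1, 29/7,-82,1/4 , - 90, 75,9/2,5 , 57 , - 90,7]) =[ - 90, - 90,- 82,1/4 , 1, 29/7,  9/2, 5 , 7,  57, 75] 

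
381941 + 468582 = 850523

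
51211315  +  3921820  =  55133135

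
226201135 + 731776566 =957977701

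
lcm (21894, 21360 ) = 875760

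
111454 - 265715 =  - 154261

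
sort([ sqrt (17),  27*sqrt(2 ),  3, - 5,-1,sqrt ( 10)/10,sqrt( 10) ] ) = [-5, - 1,sqrt( 10 ) /10, 3,sqrt(10),sqrt( 17), 27 *sqrt(2)]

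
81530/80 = 8153/8 = 1019.12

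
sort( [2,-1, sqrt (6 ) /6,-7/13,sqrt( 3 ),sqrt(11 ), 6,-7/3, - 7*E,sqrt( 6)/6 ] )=[ - 7 * E, - 7/3,-1, - 7/13, sqrt( 6 ) /6,sqrt( 6) /6,sqrt( 3),2,sqrt( 11 ),6 ] 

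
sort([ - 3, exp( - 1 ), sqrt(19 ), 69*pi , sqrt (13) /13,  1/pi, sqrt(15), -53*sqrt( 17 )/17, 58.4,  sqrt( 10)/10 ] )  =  [ - 53*sqrt( 17)/17, - 3,sqrt (13 ) /13,sqrt(10)/10, 1/pi, exp( - 1), sqrt( 15),sqrt(19), 58.4,  69* pi ]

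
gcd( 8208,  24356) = 4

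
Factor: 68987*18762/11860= 2^( - 1)*3^1*5^( - 1)*53^1 * 59^1*149^1*463^1 * 593^ ( - 1 ) = 647167047/5930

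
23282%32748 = 23282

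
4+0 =4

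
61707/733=61707/733 =84.18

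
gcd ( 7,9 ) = 1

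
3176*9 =28584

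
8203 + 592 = 8795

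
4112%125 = 112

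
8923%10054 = 8923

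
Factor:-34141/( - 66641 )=103^ (  -  1)*647^( -1 )*34141^1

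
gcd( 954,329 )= 1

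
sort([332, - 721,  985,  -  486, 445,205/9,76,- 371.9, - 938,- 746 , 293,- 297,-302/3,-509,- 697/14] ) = [ - 938, -746, - 721,-509,- 486, - 371.9,-297, - 302/3, - 697/14,205/9,76, 293,332,445,985]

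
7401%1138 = 573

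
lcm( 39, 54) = 702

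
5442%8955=5442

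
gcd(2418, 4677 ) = 3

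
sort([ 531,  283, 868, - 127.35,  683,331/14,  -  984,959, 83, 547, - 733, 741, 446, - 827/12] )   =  [ - 984, - 733, - 127.35, - 827/12, 331/14, 83,283,446, 531,  547,  683, 741,868, 959]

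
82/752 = 41/376  =  0.11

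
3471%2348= 1123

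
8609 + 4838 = 13447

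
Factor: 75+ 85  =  2^5*5^1 = 160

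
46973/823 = 57 + 62/823 = 57.08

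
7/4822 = 7/4822= 0.00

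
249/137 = 1 + 112/137 = 1.82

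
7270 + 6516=13786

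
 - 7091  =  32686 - 39777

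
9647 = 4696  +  4951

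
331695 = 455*729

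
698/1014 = 349/507= 0.69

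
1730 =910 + 820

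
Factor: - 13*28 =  - 2^2 *7^1*  13^1  =  -  364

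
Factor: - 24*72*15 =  -25920 = - 2^6*3^4 * 5^1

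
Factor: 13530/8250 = 5^ (-2)  *41^1 = 41/25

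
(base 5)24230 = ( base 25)2mf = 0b11100010111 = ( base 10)1815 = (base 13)A98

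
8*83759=670072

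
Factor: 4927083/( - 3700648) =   -  2^(-3)*3^1 * 23^1*101^2 *66083^(-1) =- 703869/528664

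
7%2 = 1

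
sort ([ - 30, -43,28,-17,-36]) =[ - 43,  -  36, - 30, - 17, 28 ]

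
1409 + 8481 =9890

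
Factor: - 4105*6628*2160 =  - 2^6 * 3^3 * 5^2 * 821^1 * 1657^1= -58769150400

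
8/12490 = 4/6245 = 0.00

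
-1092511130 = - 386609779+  - 705901351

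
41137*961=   39532657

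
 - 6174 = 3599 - 9773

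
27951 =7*3993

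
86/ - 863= - 86/863 = - 0.10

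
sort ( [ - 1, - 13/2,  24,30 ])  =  [ - 13/2, - 1, 24,30 ] 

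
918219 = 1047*877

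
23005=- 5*(-4601)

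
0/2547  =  0 = 0.00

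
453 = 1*453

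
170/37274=85/18637= 0.00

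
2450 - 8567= - 6117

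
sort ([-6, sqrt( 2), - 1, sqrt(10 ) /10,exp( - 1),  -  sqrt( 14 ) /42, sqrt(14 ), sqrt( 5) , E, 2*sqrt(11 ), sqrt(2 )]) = [-6,- 1 , - sqrt( 14)/42,sqrt(10)/10,exp( - 1), sqrt( 2 ), sqrt(2),sqrt(5 ),E,sqrt(14 ), 2*sqrt( 11)]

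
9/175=9/175 = 0.05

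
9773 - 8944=829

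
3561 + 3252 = 6813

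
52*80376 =4179552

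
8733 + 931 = 9664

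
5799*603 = 3496797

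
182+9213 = 9395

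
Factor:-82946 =-2^1*67^1* 619^1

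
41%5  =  1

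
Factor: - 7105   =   - 5^1*7^2*29^1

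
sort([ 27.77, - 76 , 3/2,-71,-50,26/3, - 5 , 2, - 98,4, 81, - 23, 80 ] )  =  [ - 98,-76,  -  71,-50, - 23,-5, 3/2 , 2,4,  26/3, 27.77, 80, 81 ]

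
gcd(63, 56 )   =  7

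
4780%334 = 104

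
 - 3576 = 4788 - 8364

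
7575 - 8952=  - 1377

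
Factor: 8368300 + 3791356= 2^3*307^1 * 4951^1 =12159656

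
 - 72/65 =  - 2  +  58/65 = - 1.11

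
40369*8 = 322952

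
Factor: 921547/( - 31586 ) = -2^( - 1)*11^1*17^( - 1)*929^( - 1 )*83777^1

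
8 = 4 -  - 4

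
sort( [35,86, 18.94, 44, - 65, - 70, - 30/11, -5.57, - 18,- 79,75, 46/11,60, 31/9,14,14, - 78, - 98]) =[ - 98, - 79, - 78, - 70, - 65, - 18, - 5.57, - 30/11, 31/9,46/11,14,14, 18.94, 35,44,60,75,86]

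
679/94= 679/94 = 7.22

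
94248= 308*306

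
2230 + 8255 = 10485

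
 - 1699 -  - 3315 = 1616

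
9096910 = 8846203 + 250707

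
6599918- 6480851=119067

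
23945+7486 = 31431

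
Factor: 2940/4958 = 1470/2479= 2^1*3^1*5^1*7^2*37^( - 1)*67^ ( - 1) 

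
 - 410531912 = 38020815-448552727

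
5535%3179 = 2356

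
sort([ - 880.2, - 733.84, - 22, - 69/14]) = [- 880.2, - 733.84,-22  , - 69/14]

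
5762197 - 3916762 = 1845435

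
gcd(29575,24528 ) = 7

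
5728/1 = 5728 = 5728.00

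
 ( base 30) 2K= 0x50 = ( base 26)32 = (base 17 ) 4C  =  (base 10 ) 80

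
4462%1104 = 46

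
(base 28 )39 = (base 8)135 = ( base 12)79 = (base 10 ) 93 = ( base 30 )33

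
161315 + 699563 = 860878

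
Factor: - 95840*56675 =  - 5431732000 = - 2^5 * 5^3*599^1 * 2267^1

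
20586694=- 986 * ( - 20879 ) 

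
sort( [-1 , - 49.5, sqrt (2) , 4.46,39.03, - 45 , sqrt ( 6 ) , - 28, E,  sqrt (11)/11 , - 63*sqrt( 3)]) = [-63 * sqrt ( 3), - 49.5, - 45 ,-28 , -1,sqrt( 11)/11,  sqrt(2),sqrt( 6 ),E,4.46,  39.03]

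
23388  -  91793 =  - 68405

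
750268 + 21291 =771559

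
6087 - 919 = 5168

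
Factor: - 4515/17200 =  - 21/80= - 2^( - 4 ) * 3^1*5^( - 1) * 7^1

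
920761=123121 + 797640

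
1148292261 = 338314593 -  - 809977668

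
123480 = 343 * 360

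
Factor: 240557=23^1 * 10459^1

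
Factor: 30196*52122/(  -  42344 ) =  -3^1*7^1*17^1*67^ ( - 1 )*73^1*79^( - 1 ) * 7549^1 = -196734489/5293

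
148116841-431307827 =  - 283190986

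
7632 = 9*848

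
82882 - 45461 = 37421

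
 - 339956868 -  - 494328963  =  154372095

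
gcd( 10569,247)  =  13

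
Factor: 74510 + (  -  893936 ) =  - 819426 = -  2^1*3^1*41^1 * 3331^1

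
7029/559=7029/559  =  12.57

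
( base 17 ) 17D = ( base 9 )517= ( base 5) 3141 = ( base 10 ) 421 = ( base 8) 645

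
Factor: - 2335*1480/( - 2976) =2^( -2 )*3^( -1)*5^2*31^( - 1)*37^1*467^1 = 431975/372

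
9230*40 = 369200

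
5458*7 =38206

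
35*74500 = 2607500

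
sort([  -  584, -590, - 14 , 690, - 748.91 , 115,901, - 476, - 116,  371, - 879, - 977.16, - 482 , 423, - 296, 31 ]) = [ - 977.16 ,-879,-748.91, - 590, - 584, - 482,  -  476, - 296,-116, - 14,31,115,371, 423,  690 , 901 ]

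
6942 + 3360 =10302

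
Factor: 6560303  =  6560303^1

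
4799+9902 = 14701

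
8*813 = 6504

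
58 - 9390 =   -  9332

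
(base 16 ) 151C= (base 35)4EE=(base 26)7PM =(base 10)5404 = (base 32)58s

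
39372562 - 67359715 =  - 27987153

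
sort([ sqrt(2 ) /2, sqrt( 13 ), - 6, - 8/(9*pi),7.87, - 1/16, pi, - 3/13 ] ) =[-6, - 8/( 9*pi),-3/13, - 1/16,sqrt( 2 )/2, pi,sqrt(13) , 7.87]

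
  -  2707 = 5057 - 7764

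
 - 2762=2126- 4888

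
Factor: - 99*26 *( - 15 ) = 2^1*3^3* 5^1*11^1*13^1 = 38610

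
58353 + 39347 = 97700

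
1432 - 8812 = - 7380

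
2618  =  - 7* ( - 374)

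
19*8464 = 160816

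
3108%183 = 180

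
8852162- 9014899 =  - 162737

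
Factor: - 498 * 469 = -2^1*3^1*7^1* 67^1*83^1=- 233562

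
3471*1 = 3471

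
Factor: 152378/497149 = 2^1*61^1*109^(-1 )*1249^1*4561^( - 1 ) 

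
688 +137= 825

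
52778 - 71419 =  - 18641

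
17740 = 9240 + 8500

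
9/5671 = 9/5671 = 0.00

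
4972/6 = 828 +2/3 = 828.67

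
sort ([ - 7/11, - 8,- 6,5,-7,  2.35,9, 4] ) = [ - 8,-7, - 6, - 7/11,  2.35,4,5, 9] 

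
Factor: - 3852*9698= - 37356696 = - 2^3 *3^2*13^1*107^1*373^1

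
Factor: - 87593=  - 11^1*7963^1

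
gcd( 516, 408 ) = 12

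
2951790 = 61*48390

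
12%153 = 12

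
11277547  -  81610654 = -70333107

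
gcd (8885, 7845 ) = 5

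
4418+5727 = 10145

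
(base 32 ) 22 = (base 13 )51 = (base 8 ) 102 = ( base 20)36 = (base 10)66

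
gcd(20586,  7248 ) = 6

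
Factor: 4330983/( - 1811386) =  - 2^( - 1 )*3^1 *149^1*9689^1 *905693^( - 1 ) 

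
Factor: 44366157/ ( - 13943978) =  - 2^(  -  1 )*3^3*11^1*17^( - 1 )*149381^1*410117^( - 1)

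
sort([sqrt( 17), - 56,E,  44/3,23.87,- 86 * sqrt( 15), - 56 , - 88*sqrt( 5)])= [ - 86*sqrt(15), -88*sqrt(5 ), - 56, - 56, E,sqrt(  17), 44/3,23.87]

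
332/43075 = 332/43075 = 0.01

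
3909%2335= 1574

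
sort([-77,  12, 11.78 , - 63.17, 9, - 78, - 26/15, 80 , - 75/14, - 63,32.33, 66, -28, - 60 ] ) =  [ - 78, - 77,-63.17, - 63, - 60,  -  28, - 75/14, - 26/15,  9,11.78,12, 32.33 , 66,80 ] 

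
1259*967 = 1217453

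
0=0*54501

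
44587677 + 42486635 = 87074312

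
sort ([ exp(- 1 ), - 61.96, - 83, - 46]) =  [ - 83, - 61.96 ,- 46,exp( - 1) ] 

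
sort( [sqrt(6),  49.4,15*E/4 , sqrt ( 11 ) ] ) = [ sqrt( 6),sqrt( 11), 15*E/4,49.4] 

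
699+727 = 1426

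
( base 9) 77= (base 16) 46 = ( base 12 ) 5A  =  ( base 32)26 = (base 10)70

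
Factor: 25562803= 7^1 * 41^1* 89069^1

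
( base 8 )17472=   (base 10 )7994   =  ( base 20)JJE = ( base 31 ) 89R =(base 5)223434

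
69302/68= 1019 + 5/34 = 1019.15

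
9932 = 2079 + 7853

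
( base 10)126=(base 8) 176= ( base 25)51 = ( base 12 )a6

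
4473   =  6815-2342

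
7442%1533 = 1310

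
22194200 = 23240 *955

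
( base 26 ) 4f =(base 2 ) 1110111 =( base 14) 87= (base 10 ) 119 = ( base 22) 59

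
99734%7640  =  414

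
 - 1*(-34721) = 34721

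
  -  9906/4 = -2477 + 1/2 = - 2476.50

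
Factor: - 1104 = -2^4*3^1*23^1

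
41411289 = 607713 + 40803576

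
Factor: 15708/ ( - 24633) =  - 2^2*3^ (-1)*11^1*23^( - 1) = - 44/69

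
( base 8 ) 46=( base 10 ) 38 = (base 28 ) 1A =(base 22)1g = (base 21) 1h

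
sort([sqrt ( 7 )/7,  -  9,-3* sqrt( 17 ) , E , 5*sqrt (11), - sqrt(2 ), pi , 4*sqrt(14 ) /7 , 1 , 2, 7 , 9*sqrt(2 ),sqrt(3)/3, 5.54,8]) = [ - 3*sqrt( 17 ), - 9, - sqrt ( 2 ),sqrt (7 ) /7, sqrt(3)/3,1 , 2,4*sqrt( 14 )/7,E,pi,  5.54,7,8,9*sqrt (2),5 *sqrt(11)]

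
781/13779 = 781/13779 = 0.06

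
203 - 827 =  - 624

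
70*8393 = 587510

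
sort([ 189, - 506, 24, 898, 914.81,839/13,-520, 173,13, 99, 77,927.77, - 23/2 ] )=[ - 520, - 506,-23/2, 13, 24,839/13, 77,99, 173, 189, 898,914.81, 927.77 ]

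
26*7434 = 193284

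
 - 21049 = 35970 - 57019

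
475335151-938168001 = -462832850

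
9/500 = 9/500 = 0.02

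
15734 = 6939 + 8795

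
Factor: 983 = 983^1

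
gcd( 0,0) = 0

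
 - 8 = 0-8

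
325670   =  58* 5615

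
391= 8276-7885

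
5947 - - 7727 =13674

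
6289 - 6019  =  270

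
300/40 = 15/2  =  7.50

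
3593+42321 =45914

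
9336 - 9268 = 68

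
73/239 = 73/239 = 0.31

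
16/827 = 16/827  =  0.02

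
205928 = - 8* ( - 25741 )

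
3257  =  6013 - 2756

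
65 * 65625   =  4265625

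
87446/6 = 43723/3  =  14574.33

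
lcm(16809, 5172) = 67236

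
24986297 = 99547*251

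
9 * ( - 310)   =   - 2790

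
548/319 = 1 + 229/319 = 1.72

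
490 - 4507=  - 4017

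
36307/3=12102 + 1/3 = 12102.33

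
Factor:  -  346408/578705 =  - 2^3*5^( - 1)*19^1*43^1 * 53^1* 115741^( - 1) 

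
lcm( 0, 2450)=0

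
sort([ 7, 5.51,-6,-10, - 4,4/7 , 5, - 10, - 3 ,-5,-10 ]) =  [ - 10, - 10, - 10,-6,-5, - 4,-3, 4/7, 5, 5.51, 7]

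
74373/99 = 751 +8/33 = 751.24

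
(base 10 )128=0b10000000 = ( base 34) 3q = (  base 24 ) 58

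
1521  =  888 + 633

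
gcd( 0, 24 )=24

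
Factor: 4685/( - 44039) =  - 5^1*47^( - 1) = - 5/47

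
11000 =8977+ 2023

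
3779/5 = 3779/5 = 755.80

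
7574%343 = 28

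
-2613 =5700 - 8313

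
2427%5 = 2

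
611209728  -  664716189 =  - 53506461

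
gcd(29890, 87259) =1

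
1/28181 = 1/28181=0.00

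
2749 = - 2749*( - 1)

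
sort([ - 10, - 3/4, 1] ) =[ - 10, - 3/4,1 ] 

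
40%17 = 6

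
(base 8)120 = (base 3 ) 2222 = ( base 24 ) 38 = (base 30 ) 2k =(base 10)80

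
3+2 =5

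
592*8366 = 4952672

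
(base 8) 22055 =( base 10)9261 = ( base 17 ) 1F0D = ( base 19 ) 16C8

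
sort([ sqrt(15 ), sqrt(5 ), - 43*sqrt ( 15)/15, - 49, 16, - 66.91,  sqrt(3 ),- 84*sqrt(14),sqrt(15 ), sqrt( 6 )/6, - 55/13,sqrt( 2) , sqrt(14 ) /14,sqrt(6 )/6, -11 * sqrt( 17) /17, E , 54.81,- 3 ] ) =[ - 84*sqrt(14), -66.91,-49,-43* sqrt(15)/15, - 55/13,-3, - 11*sqrt(17)/17,  sqrt( 14 )/14, sqrt(6 ) /6 , sqrt(6 )/6 , sqrt( 2),sqrt (3) , sqrt(5 ), E,sqrt( 15 ), sqrt(15), 16,54.81]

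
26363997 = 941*28017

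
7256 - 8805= - 1549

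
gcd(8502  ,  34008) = 8502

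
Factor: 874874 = 2^1*7^1*11^1*13^1*19^1*23^1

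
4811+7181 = 11992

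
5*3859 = 19295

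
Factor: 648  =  2^3*  3^4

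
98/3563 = 14/509 = 0.03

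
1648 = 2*824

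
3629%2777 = 852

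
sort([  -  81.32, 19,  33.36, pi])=[ - 81.32,  pi , 19 , 33.36 ] 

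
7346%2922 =1502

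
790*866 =684140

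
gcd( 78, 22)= 2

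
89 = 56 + 33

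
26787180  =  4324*6195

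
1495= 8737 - 7242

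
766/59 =12+58/59 = 12.98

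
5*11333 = 56665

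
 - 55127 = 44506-99633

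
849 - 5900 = - 5051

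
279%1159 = 279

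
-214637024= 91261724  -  305898748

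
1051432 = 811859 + 239573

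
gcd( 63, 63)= 63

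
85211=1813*47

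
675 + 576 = 1251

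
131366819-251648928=-120282109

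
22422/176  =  11211/88 = 127.40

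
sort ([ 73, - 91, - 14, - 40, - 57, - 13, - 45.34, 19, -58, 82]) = [ - 91, - 58, - 57,-45.34, - 40, - 14, - 13 , 19, 73,82]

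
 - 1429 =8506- 9935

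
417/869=417/869 = 0.48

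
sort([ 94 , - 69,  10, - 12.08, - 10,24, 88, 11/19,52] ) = [ - 69, - 12.08, - 10,11/19,  10, 24,52,  88, 94]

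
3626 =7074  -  3448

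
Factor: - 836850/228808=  - 2^(-2 )*3^1 * 5^2 *7^1*37^ ( - 1 )*773^(  -  1)*797^1 = - 418425/114404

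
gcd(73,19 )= 1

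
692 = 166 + 526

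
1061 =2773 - 1712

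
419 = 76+343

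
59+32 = 91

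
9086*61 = 554246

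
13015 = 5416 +7599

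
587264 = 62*9472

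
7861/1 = 7861 = 7861.00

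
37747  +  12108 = 49855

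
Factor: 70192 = 2^4*41^1 * 107^1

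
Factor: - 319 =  - 11^1*29^1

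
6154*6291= 38714814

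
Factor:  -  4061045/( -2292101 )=5^1*7^( - 1 )*17^1*47777^1*327443^( - 1 )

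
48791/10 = 4879 + 1/10 = 4879.10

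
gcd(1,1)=1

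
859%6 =1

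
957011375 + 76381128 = 1033392503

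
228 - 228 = 0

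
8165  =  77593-69428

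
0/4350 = 0 = 0.00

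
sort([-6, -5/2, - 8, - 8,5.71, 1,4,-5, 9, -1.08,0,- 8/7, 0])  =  [-8,-8, - 6, - 5, - 5/2,-8/7, - 1.08,0, 0,1, 4,  5.71, 9 ]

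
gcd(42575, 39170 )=5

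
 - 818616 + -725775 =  - 1544391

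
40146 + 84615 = 124761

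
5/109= 5/109   =  0.05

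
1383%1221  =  162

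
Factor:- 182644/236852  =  -593^1*769^ (-1)  =  - 593/769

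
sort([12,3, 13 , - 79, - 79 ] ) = [ - 79, - 79 , 3, 12, 13]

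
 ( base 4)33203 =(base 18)315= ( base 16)3E3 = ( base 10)995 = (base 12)6AB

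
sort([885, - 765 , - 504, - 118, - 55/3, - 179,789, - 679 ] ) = [ - 765,-679,-504, - 179, - 118, - 55/3, 789,885]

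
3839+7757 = 11596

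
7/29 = 7/29 = 0.24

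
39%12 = 3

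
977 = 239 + 738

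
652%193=73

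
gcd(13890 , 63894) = 2778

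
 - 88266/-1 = 88266 +0/1 =88266.00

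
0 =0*7159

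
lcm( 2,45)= 90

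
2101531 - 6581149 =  - 4479618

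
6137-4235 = 1902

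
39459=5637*7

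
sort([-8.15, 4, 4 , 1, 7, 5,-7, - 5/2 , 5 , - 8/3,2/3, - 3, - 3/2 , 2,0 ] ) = [ - 8.15, - 7 , - 3, - 8/3 , - 5/2,-3/2,0,2/3,1,  2, 4, 4, 5, 5, 7 ] 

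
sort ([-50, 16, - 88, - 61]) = [ - 88, -61, - 50,  16]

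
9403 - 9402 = 1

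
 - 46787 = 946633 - 993420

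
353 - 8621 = -8268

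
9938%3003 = 929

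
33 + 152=185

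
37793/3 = 12597  +  2/3  =  12597.67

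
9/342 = 1/38 = 0.03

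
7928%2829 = 2270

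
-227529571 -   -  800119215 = 572589644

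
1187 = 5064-3877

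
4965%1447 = 624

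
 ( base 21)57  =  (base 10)112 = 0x70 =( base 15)77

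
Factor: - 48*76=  - 2^6* 3^1*19^1 = - 3648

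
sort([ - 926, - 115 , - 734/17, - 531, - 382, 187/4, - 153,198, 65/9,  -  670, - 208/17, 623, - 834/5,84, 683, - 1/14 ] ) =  [ - 926, - 670, - 531, - 382, - 834/5, - 153, - 115, - 734/17, - 208/17, - 1/14, 65/9, 187/4,84 , 198,  623, 683 ]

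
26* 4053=105378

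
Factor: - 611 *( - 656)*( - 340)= - 2^6*5^1*13^1*17^1*41^1 * 47^1 = - 136277440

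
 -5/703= - 1 + 698/703 = - 0.01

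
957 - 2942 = -1985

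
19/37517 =19/37517 = 0.00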